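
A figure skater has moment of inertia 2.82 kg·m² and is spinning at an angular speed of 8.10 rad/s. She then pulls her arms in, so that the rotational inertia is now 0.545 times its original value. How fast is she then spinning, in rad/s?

No external torque acts about the spin axis, so angular momentum is conserved.
I₂ = 0.545 × 2.82 = 1.537 kg·m².
ω₂ = I₁ω₁ / I₂ = (2.820)(8.10 rad/s) / (1.537) = 14.86 rad/s.

ω₂ ≈ 14.9 rad/s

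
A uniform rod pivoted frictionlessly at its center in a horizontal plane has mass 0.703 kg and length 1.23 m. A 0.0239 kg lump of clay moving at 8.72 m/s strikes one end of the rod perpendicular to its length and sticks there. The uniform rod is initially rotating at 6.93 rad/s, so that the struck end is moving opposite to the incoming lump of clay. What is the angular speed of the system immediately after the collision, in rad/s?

The axle reaction passes through the pivot and exerts no torque about it; angular momentum about the pivot is conserved through the impact.
I_p = (1/12)(0.703)(1.23)² = 0.08863 kg·m². Taking the sense of the lump of clay's angular momentum as positive, L_{lump} = m v R = (0.0239)(8.72)(1.23/2) = 0.1282 kg·m²/s.
L_i = −I_p ω_p + m v R = −(0.08863)(6.93) + 0.1282 = -0.4860 kg·m²/s.
After sticking, I_f = I_p + m R² = 0.08863 + (0.0239)(1.23/2)² = 0.09767 kg·m².
ω_f = L_i / I_f = -0.4860 / 0.09767 = -4.976 rad/s.

|ω_f| ≈ 4.98 rad/s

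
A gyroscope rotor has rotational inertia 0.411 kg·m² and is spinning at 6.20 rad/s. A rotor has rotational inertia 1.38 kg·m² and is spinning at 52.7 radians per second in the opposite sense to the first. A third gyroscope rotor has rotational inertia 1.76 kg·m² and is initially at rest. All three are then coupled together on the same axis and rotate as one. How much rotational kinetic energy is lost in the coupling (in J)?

ΔKE lost ≈ 1230 J

The coupling torques are internal; angular momentum about the shared axis is conserved.
Taking A's sense as positive: L = (0.4110)(6.20) − (1.380)(52.7) = -70.18 kg·m²·rad/s.
Combined I = 0.4110 + 1.380 + 1.760 = 3.551 kg·m².
ω_f = L / I = -70.18 / 3.551 = -19.76 rad/s.
KE_i = ½ΣIω² = 1924 J; KE_f = ½(3.551)(19.76)² = 693.5 J.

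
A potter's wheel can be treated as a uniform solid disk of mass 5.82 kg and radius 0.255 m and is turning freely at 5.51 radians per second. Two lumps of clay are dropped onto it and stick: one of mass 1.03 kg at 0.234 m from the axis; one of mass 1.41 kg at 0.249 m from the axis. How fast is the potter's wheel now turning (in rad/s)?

ω_f ≈ 3.13 rad/s

The added mass arrives with no angular momentum about the axis, and any external torque about the axis is negligible, so the system's angular momentum is conserved.
I_p = ½(5.82)(0.255)² = 0.1892 kg·m².
Added inertia Σmr² = (1.03)(0.234)² + (1.41)(0.249)² = 0.1438 kg·m²; I_f = 0.1892 + 0.1438 = 0.3330 kg·m².
ω_f = I_p ω_i / I_f = (0.1892)(5.51) / 0.3330 = 3.131 rad/s.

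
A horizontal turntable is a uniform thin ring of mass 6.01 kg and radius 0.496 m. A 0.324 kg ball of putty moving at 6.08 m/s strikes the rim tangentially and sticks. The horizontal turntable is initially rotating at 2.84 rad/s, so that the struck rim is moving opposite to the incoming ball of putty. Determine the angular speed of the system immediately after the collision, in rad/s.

|ω_f| ≈ 2.07 rad/s

The axle reaction passes through the axle and exerts no torque about it; angular momentum about the axle is conserved through the impact.
I_p = (6.01)(0.496)² = 1.479 kg·m². Taking the sense of the ball of putty's angular momentum as positive, L_{ball} = m v R = (0.324)(6.08)(0.496) = 0.9771 kg·m²/s.
L_i = −I_p ω_p + m v R = −(1.479)(2.84) + 0.9771 = -3.222 kg·m²/s.
After sticking, I_f = I_p + m R² = 1.479 + (0.324)(0.496)² = 1.558 kg·m².
ω_f = L_i / I_f = -3.222 / 1.558 = -2.068 rad/s.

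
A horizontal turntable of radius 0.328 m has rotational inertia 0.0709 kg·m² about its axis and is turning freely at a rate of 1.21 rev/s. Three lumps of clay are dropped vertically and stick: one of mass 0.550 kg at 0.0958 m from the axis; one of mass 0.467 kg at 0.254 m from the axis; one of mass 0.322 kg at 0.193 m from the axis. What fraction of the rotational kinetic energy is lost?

The added mass arrives with no angular momentum about the axis, and any external torque about the axis is negligible, so the system's angular momentum is conserved.
Added inertia Σmr² = (0.550)(0.0958)² + (0.467)(0.254)² + (0.322)(0.193)² = 0.04717 kg·m²; I_f = 0.07090 + 0.04717 = 0.1181 kg·m².
ω_f = I_p ω_i / I_f = (0.07090)(1.21) / 0.1181 = 0.7266 rev/s.
KE_i = ½(0.07090)(7.603 rad/s)² = 2.049 J; KE_f = ½(0.1181)(4.565)² = 1.230 J.
Fraction lost = 0.3995.

fraction ≈ 0.400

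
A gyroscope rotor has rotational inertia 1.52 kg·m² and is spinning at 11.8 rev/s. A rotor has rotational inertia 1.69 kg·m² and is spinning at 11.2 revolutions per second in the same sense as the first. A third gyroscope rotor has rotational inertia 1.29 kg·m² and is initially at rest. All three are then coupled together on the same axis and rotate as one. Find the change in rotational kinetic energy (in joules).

No external torque acts about the common axis, so total angular momentum is conserved.
Taking A's sense as positive: L = (1.520)(11.8) + (1.690)(11.2) = 36.86 kg·m²·rev/s.
Combined I = 1.520 + 1.690 + 1.290 = 4.500 kg·m².
ω_f = L / I = 36.86 / 4.500 = 8.192 rev/s.
KE_i = ½ΣIω² = 8362 J; KE_f = ½(4.500)(51.47)² = 5961 J.

ΔKE ≈ -2400 J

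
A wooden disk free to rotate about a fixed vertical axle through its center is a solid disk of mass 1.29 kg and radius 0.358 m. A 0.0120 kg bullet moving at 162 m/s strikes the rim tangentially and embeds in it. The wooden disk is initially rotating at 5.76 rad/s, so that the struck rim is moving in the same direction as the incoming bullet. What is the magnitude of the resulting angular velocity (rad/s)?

The axle reaction passes through the axle and exerts no torque about it; angular momentum about the axle is conserved through the impact.
I_p = ½(1.29)(0.358)² = 0.08267 kg·m². Taking the sense of the bullet's angular momentum as positive, L_{bullet} = m v R = (0.0120)(162)(0.358) = 0.6960 kg·m²/s.
L_i = +I_p ω_p + m v R = +(0.08267)(5.76) + 0.6960 = 1.172 kg·m²/s.
After sticking, I_f = I_p + m R² = 0.08267 + (0.0120)(0.358)² = 0.08420 kg·m².
ω_f = L_i / I_f = 1.172 / 0.08420 = 13.92 rad/s.

|ω_f| ≈ 13.9 rad/s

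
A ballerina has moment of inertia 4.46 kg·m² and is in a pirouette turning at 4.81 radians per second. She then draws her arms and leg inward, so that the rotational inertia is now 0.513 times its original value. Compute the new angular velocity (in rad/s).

No external torque acts about the spin axis, so angular momentum is conserved.
I₂ = 0.513 × 4.46 = 2.288 kg·m².
ω₂ = I₁ω₁ / I₂ = (4.460)(4.81 rad/s) / (2.288) = 9.376 rad/s.

ω₂ ≈ 9.38 rad/s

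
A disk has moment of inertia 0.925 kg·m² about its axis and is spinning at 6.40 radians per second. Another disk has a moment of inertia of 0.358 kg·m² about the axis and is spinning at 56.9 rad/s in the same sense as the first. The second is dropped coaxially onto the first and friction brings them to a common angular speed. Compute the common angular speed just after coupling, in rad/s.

The coupling torques are internal; angular momentum about the shared axis is conserved.
Taking A's sense as positive: L = (0.9250)(6.40) + (0.3580)(56.9) = 26.29 kg·m²·rad/s.
Combined I = 0.9250 + 0.3580 = 1.283 kg·m².
ω_f = L / I = 26.29 / 1.283 = 20.49 rad/s.

|ω_f| ≈ 20.5 rad/s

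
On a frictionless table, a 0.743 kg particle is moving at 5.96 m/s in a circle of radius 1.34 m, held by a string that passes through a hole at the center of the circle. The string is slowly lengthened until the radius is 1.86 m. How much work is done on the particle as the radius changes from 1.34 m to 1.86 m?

W ≈ -6.35 J

Central (radial) force ⇒ zero torque about the center ⇒ m v r is constant.
v₂ = v₁ r₁ / r₂ = (5.96)(1.34) / (1.86) = 4.294 m/s.
W = ΔKE = ½m(v₂² − v₁²) = -6.347 J.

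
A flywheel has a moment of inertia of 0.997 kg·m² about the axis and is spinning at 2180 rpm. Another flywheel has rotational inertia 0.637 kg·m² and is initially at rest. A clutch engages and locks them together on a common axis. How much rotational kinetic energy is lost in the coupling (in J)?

ΔKE lost ≈ 10100 J

The coupling torques are internal; angular momentum about the shared axis is conserved.
Taking A's sense as positive: L = (0.9970)(2180) = 2173 kg·m²·rpm.
Combined I = 0.9970 + 0.6370 = 1.634 kg·m².
ω_f = L / I = 2173 / 1.634 = 1330 rpm.
KE_i = ½ΣIω² = 25980 J; KE_f = ½(1.634)(139.3)² = 15850 J.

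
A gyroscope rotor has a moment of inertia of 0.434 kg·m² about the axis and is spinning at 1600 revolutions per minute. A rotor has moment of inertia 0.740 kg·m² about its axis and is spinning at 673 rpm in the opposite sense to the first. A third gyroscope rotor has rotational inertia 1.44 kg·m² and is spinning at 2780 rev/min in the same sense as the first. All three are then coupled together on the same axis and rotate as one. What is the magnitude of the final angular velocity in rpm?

No external torque acts about the common axis, so total angular momentum is conserved.
Taking A's sense as positive: L = (0.4340)(1600) − (0.7400)(673) + (1.440)(2780) = 4200 kg·m²·rpm.
Combined I = 0.4340 + 0.7400 + 1.440 = 2.614 kg·m².
ω_f = L / I = 4200 / 2.614 = 1607 rpm.

|ω_f| ≈ 1610 rpm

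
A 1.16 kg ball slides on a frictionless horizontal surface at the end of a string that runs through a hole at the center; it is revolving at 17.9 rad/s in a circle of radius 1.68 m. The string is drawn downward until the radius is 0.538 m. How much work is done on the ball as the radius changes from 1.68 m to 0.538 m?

W ≈ 4590 J

No torque about the axis ⇒ m r₁² ω₁ = m r₂² ω₂.
ω₂ = ω₁ (r₁/r₂)² = (17.9)(1.68/0.538)² = 174.5 rad/s.
W = ΔKE = ½m(v₂² − v₁²) = 4590 J.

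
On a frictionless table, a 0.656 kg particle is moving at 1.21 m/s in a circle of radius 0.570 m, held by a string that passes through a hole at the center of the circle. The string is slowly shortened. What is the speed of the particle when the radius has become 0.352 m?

v₂ ≈ 1.96 m/s

Central (radial) force ⇒ zero torque about the center ⇒ m v r is constant.
v₂ = v₁ r₁ / r₂ = (1.21)(0.570) / (0.352) = 1.959 m/s.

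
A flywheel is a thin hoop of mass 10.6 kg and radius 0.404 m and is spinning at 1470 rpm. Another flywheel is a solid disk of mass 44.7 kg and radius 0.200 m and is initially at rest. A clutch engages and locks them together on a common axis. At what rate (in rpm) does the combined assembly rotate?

The coupling torques are internal; angular momentum about the shared axis is conserved.
Moments of inertia: I_A = (10.6)(0.404)² = 1.730 kg·m²; I_B = ½(44.7)(0.200)² = 0.8940 kg·m².
Taking A's sense as positive: L = (1.730)(1470) = 2543 kg·m²·rpm.
Combined I = 1.730 + 0.8940 = 2.624 kg·m².
ω_f = L / I = 2543 / 2.624 = 969.2 rpm.

|ω_f| ≈ 969 rpm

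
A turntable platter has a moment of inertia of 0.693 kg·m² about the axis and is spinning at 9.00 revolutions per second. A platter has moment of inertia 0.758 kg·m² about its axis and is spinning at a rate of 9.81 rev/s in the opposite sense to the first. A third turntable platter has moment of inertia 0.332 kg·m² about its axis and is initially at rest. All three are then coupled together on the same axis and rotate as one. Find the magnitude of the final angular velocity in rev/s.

No external torque acts about the common axis, so total angular momentum is conserved.
Taking A's sense as positive: L = (0.6930)(9.00) − (0.7580)(9.81) = -1.199 kg·m²·rev/s.
Combined I = 0.6930 + 0.7580 + 0.3320 = 1.783 kg·m².
ω_f = L / I = -1.199 / 1.783 = -0.6725 rev/s.

|ω_f| ≈ 0.672 rev/s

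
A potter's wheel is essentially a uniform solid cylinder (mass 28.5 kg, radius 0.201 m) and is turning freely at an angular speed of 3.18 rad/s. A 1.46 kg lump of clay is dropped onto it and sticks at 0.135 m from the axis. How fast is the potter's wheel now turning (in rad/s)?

ω_f ≈ 3.04 rad/s

No external torque acts about the axis; L_before = L_after.
I_p = ½(28.5)(0.201)² = 0.5757 kg·m².
Added inertia Σmr² = (1.46)(0.135)² = 0.02661 kg·m²; I_f = 0.5757 + 0.02661 = 0.6023 kg·m².
ω_f = I_p ω_i / I_f = (0.5757)(3.18) / 0.6023 = 3.040 rad/s.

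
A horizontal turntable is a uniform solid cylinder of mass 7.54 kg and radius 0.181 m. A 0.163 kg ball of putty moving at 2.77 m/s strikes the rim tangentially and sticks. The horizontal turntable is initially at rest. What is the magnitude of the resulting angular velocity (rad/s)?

|ω_f| ≈ 0.634 rad/s

About the axle the impulsive forces during the collision are internal, so angular momentum about that axis is conserved.
I_p = ½(7.54)(0.181)² = 0.1235 kg·m². Taking the sense of the ball of putty's angular momentum as positive, L_{ball} = m v R = (0.163)(2.77)(0.181) = 0.08172 kg·m²/s.
L_i = 0 + 0.08172 = 0.08172 kg·m²/s.
After sticking, I_f = I_p + m R² = 0.1235 + (0.163)(0.181)² = 0.1288 kg·m².
ω_f = L_i / I_f = 0.08172 / 0.1288 = 0.6343 rad/s.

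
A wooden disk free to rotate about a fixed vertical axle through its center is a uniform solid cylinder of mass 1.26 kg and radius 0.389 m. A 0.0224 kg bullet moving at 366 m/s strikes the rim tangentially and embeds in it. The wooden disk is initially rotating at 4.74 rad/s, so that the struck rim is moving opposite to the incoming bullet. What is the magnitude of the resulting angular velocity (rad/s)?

The axle reaction passes through the axle and exerts no torque about it; angular momentum about the axle is conserved through the impact.
I_p = ½(1.26)(0.389)² = 0.09533 kg·m². Taking the sense of the bullet's angular momentum as positive, L_{bullet} = m v R = (0.0224)(366)(0.389) = 3.189 kg·m²/s.
L_i = −I_p ω_p + m v R = −(0.09533)(4.74) + 3.189 = 2.737 kg·m²/s.
After sticking, I_f = I_p + m R² = 0.09533 + (0.0224)(0.389)² = 0.09872 kg·m².
ω_f = L_i / I_f = 2.737 / 0.09872 = 27.73 rad/s.

|ω_f| ≈ 27.7 rad/s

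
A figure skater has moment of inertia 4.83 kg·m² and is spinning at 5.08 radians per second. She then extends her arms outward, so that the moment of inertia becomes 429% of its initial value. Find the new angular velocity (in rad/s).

ω₂ ≈ 1.18 rad/s

Angular momentum about the spin axis is conserved since the torque about it is zero.
I₂ = 4.29 × 4.83 = 20.72 kg·m².
ω₂ = I₁ω₁ / I₂ = (4.830)(5.08 rad/s) / (20.72) = 1.184 rad/s.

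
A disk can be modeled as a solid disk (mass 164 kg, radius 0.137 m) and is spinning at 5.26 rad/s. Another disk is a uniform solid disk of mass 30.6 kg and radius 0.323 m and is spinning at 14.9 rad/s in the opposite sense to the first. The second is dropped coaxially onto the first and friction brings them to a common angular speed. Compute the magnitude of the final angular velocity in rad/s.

No external torque acts about the common axis, so total angular momentum is conserved.
Moments of inertia: I_A = ½(164)(0.137)² = 1.539 kg·m²; I_B = ½(30.6)(0.323)² = 1.596 kg·m².
Taking A's sense as positive: L = (1.539)(5.26) − (1.596)(14.9) = -15.69 kg·m²·rad/s.
Combined I = 1.539 + 1.596 = 3.135 kg·m².
ω_f = L / I = -15.69 / 3.135 = -5.004 rad/s.

|ω_f| ≈ 5.00 rad/s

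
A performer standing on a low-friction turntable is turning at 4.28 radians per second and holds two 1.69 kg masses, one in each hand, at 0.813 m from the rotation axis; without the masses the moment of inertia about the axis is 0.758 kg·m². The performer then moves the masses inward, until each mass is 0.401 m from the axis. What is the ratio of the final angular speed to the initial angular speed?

ω₂/ω₁ ≈ 2.30

With no external torque about the axis, L is conserved: I₁ω₁ = I₂ω₂.
I₁ = 0.758 + 2(1.69)(0.813)² = 2.992 kg·m²; I₂ = 0.758 + 2(1.69)(0.401)² = 1.302 kg·m².
ω₂/ω₁ = I₁/I₂ = 2.992 / 1.302 = 2.299.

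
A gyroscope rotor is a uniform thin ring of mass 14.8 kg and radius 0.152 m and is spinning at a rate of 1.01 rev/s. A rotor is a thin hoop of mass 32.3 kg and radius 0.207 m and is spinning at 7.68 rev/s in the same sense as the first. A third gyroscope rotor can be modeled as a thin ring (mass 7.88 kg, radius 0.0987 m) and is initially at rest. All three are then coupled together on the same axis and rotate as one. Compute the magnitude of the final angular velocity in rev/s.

The coupling torques are internal; angular momentum about the shared axis is conserved.
Moments of inertia: I_A = (14.8)(0.152)² = 0.3419 kg·m²; I_B = (32.3)(0.207)² = 1.384 kg·m²; I_C = (7.88)(0.0987)² = 0.07676 kg·m².
Taking A's sense as positive: L = (0.3419)(1.01) + (1.384)(7.68) = 10.97 kg·m²·rev/s.
Combined I = 0.3419 + 1.384 + 0.07676 = 1.803 kg·m².
ω_f = L / I = 10.97 / 1.803 = 6.088 rev/s.

|ω_f| ≈ 6.09 rev/s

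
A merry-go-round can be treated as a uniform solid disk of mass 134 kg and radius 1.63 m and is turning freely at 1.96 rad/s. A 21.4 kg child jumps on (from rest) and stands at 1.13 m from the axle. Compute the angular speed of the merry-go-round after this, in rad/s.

No external torque acts about the axle; L_before = L_after.
I_p = ½(134)(1.63)² = 178.0 kg·m².
Added inertia Σmr² = (21.4)(1.13)² = 27.33 kg·m²; I_f = 178.0 + 27.33 = 205.3 kg·m².
ω_f = I_p ω_i / I_f = (178.0)(1.96) / 205.3 = 1.699 rad/s.

ω_f ≈ 1.70 rad/s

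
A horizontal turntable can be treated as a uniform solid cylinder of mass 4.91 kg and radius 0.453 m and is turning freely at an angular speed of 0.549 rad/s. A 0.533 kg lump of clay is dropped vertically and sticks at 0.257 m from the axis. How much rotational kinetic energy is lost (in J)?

No external torque acts about the axis; L_before = L_after.
I_p = ½(4.91)(0.453)² = 0.5038 kg·m².
Added inertia Σmr² = (0.533)(0.257)² = 0.03520 kg·m²; I_f = 0.5038 + 0.03520 = 0.5390 kg·m².
ω_f = I_p ω_i / I_f = (0.5038)(0.549) / 0.5390 = 0.5131 rad/s.
KE_i = ½(0.5038)(0.5490 rad/s)² = 0.07592 J; KE_f = ½(0.5390)(0.5131)² = 0.07096 J.

energy lost ≈ 0.00496 J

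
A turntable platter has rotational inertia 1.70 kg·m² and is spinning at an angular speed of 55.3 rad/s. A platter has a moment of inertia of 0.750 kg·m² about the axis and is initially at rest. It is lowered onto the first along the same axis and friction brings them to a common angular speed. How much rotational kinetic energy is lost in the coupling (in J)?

ΔKE lost ≈ 796 J

No external torque acts about the common axis, so total angular momentum is conserved.
Taking A's sense as positive: L = (1.700)(55.3) = 94.01 kg·m²·rad/s.
Combined I = 1.700 + 0.7500 = 2.450 kg·m².
ω_f = L / I = 94.01 / 2.450 = 38.37 rad/s.
KE_i = ½ΣIω² = 2599 J; KE_f = ½(2.450)(38.37)² = 1804 J.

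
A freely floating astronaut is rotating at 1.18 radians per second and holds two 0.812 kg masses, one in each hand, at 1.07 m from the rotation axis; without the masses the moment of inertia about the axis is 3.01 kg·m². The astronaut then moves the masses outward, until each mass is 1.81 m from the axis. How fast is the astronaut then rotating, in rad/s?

ω₂ ≈ 0.690 rad/s

With no external torque about the axis, L is conserved: I₁ω₁ = I₂ω₂.
I₁ = 3.01 + 2(0.812)(1.07)² = 4.869 kg·m²; I₂ = 3.01 + 2(0.812)(1.81)² = 8.330 kg·m².
ω₂ = I₁ω₁ / I₂ = (4.869)(1.18 rad/s) / (8.330) = 0.6897 rad/s.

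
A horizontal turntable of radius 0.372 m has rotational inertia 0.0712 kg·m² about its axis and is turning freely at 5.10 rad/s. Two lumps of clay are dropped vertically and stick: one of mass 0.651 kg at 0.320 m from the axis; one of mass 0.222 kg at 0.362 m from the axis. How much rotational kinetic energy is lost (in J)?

energy lost ≈ 0.531 J

No external torque acts about the axis; L_before = L_after.
Added inertia Σmr² = (0.651)(0.320)² + (0.222)(0.362)² = 0.09575 kg·m²; I_f = 0.07120 + 0.09575 = 0.1670 kg·m².
ω_f = I_p ω_i / I_f = (0.07120)(5.10) / 0.1670 = 2.175 rad/s.
KE_i = ½(0.07120)(5.100 rad/s)² = 0.9260 J; KE_f = ½(0.1670)(2.175)² = 0.3949 J.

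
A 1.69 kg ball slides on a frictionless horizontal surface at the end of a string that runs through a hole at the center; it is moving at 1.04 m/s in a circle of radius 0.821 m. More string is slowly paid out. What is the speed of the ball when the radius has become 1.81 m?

v₂ ≈ 0.472 m/s

Central (radial) force ⇒ zero torque about the center ⇒ m v r is constant.
v₂ = v₁ r₁ / r₂ = (1.04)(0.821) / (1.81) = 0.4717 m/s.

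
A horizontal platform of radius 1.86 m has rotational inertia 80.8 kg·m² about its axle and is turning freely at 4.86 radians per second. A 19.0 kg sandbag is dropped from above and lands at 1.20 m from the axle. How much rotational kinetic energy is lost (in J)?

No external torque acts about the axle; L_before = L_after.
Added inertia Σmr² = (19.0)(1.20)² = 27.36 kg·m²; I_f = 80.80 + 27.36 = 108.2 kg·m².
ω_f = I_p ω_i / I_f = (80.80)(4.86) / 108.2 = 3.631 rad/s.
KE_i = ½(80.80)(4.860 rad/s)² = 954.2 J; KE_f = ½(108.2)(3.631)² = 712.9 J.

energy lost ≈ 241 J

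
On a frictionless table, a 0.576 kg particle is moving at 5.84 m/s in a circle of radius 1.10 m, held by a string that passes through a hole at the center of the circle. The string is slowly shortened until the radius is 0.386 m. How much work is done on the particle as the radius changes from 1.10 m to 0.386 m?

Central (radial) force ⇒ zero torque about the center ⇒ m v r is constant.
v₂ = v₁ r₁ / r₂ = (5.84)(1.10) / (0.386) = 16.64 m/s.
W = ΔKE = ½m(v₂² − v₁²) = 69.95 J.

W ≈ 69.9 J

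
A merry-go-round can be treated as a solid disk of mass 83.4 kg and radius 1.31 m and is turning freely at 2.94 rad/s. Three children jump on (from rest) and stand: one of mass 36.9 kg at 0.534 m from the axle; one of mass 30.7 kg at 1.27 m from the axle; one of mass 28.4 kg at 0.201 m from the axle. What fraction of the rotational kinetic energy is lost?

fraction ≈ 0.461

The added mass arrives with no angular momentum about the axle, and any external torque about the axle is negligible, so the system's angular momentum is conserved.
I_p = ½(83.4)(1.31)² = 71.56 kg·m².
Added inertia Σmr² = (36.9)(0.534)² + (30.7)(1.27)² + (28.4)(0.201)² = 61.19 kg·m²; I_f = 71.56 + 61.19 = 132.7 kg·m².
ω_f = I_p ω_i / I_f = (71.56)(2.94) / 132.7 = 1.585 rad/s.
KE_i = ½(71.56)(2.940 rad/s)² = 309.3 J; KE_f = ½(132.7)(1.585)² = 166.7 J.
Fraction lost = 0.4609.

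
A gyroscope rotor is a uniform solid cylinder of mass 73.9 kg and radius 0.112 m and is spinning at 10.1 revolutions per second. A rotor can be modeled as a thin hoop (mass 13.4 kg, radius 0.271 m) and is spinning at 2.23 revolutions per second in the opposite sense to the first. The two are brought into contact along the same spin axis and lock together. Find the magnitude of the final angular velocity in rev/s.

|ω_f| ≈ 1.72 rev/s

No external torque acts about the common axis, so total angular momentum is conserved.
Moments of inertia: I_A = ½(73.9)(0.112)² = 0.4635 kg·m²; I_B = (13.4)(0.271)² = 0.9841 kg·m².
Taking A's sense as positive: L = (0.4635)(10.1) − (0.9841)(2.23) = 2.487 kg·m²·rev/s.
Combined I = 0.4635 + 0.9841 = 1.448 kg·m².
ω_f = L / I = 2.487 / 1.448 = 1.718 rev/s.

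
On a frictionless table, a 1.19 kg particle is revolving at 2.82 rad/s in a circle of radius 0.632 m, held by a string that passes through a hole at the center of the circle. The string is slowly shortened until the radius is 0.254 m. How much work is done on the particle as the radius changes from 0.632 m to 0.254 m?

W ≈ 9.81 J

The constraining force is radial, so m r² ω about the center is conserved.
ω₂ = ω₁ (r₁/r₂)² = (2.82)(0.632/0.254)² = 17.46 rad/s.
W = ΔKE = ½m(v₂² − v₁²) = 9.811 J.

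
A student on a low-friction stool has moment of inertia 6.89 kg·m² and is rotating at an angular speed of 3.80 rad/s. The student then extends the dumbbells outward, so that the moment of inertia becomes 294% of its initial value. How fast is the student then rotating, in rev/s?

ω₂ ≈ 0.206 rev/s

No external torque acts about the spin axis, so angular momentum is conserved.
I₂ = 2.94 × 6.89 = 20.26 kg·m².
ω₂ = I₁ω₁ / I₂ = (6.890)(3.80 rad/s) / (20.26) = 1.293 rad/s = 0.2057 rev/s.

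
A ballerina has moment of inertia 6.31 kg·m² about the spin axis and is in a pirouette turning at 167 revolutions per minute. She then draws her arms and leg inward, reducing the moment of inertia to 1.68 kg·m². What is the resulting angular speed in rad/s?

With no external torque about the axis, L is conserved: I₁ω₁ = I₂ω₂.
ω₂ = I₁ω₁ / I₂ = (6.310)(167 rpm) / (1.680) = 627.2 rpm = 65.68 rad/s.

ω₂ ≈ 65.7 rad/s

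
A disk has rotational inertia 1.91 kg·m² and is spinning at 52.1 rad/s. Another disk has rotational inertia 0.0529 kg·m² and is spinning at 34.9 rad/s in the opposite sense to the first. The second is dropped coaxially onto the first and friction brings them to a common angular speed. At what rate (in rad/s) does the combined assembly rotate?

|ω_f| ≈ 49.8 rad/s

The coupling torques are internal; angular momentum about the shared axis is conserved.
Taking A's sense as positive: L = (1.910)(52.1) − (0.05290)(34.9) = 97.66 kg·m²·rad/s.
Combined I = 1.910 + 0.05290 = 1.963 kg·m².
ω_f = L / I = 97.66 / 1.963 = 49.76 rad/s.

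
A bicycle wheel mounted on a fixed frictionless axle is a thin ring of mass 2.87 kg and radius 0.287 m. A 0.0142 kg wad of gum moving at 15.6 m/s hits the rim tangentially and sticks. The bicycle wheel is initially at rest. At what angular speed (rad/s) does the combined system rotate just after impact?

The axle reaction passes through the axle and exerts no torque about it; angular momentum about the axle is conserved through the impact.
I_p = (2.87)(0.287)² = 0.2364 kg·m². Taking the sense of the wad of gum's angular momentum as positive, L_{wad} = m v R = (0.0142)(15.6)(0.287) = 0.06358 kg·m²/s.
L_i = 0 + 0.06358 = 0.06358 kg·m²/s.
After sticking, I_f = I_p + m R² = 0.2364 + (0.0142)(0.287)² = 0.2376 kg·m².
ω_f = L_i / I_f = 0.06358 / 0.2376 = 0.2676 rad/s.

|ω_f| ≈ 0.268 rad/s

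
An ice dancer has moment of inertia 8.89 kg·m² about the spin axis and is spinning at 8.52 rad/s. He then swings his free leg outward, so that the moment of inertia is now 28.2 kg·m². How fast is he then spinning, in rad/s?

ω₂ ≈ 2.69 rad/s

With no external torque about the axis, L is conserved: I₁ω₁ = I₂ω₂.
ω₂ = I₁ω₁ / I₂ = (8.890)(8.52 rad/s) / (28.20) = 2.686 rad/s.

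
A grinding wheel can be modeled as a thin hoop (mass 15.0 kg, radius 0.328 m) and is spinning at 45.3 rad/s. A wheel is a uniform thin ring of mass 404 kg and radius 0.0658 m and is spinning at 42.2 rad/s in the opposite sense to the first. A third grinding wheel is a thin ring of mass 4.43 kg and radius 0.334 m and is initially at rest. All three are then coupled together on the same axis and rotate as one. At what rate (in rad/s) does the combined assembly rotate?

The coupling torques are internal; angular momentum about the shared axis is conserved.
Moments of inertia: I_A = (15.0)(0.328)² = 1.614 kg·m²; I_B = (404)(0.0658)² = 1.749 kg·m²; I_C = (4.43)(0.334)² = 0.4942 kg·m².
Taking A's sense as positive: L = (1.614)(45.3) − (1.749)(42.2) = -0.7118 kg·m²·rad/s.
Combined I = 1.614 + 1.749 + 0.4942 = 3.857 kg·m².
ω_f = L / I = -0.7118 / 3.857 = -0.1846 rad/s.

|ω_f| ≈ 0.185 rad/s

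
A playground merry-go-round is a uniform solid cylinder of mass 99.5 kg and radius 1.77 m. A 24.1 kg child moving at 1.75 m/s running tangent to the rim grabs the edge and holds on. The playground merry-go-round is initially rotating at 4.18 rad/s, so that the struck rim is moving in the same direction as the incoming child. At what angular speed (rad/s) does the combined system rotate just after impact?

The axle reaction passes through the axle and exerts no torque about it; angular momentum about the axle is conserved through the impact.
I_p = ½(99.5)(1.77)² = 155.9 kg·m². Taking the sense of the child's angular momentum as positive, L_{child} = m v R = (24.1)(1.75)(1.77) = 74.65 kg·m²/s.
L_i = +I_p ω_p + m v R = +(155.9)(4.18) + 74.65 = 726.2 kg·m²/s.
After sticking, I_f = I_p + m R² = 155.9 + (24.1)(1.77)² = 231.4 kg·m².
ω_f = L_i / I_f = 726.2 / 231.4 = 3.139 rad/s.

|ω_f| ≈ 3.14 rad/s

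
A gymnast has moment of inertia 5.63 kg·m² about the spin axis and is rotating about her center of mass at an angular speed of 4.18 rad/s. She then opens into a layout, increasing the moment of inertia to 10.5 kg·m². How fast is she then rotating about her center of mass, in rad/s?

Angular momentum about the spin axis is conserved since the torque about it is zero.
ω₂ = I₁ω₁ / I₂ = (5.630)(4.18 rad/s) / (10.50) = 2.241 rad/s.

ω₂ ≈ 2.24 rad/s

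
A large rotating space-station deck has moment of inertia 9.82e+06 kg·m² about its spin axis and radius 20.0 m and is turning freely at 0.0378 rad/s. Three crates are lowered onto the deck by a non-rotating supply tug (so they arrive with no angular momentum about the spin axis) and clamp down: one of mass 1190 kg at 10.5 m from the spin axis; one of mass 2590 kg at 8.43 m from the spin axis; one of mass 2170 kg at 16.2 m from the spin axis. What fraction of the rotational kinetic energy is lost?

The added mass arrives with no angular momentum about the spin axis, and any external torque about the spin axis is negligible, so the system's angular momentum is conserved.
Added inertia Σmr² = (1190)(10.5)² + (2590)(8.43)² + (2170)(16.2)² = 8.848e+05 kg·m²; I_f = 9.820e+06 + 8.848e+05 = 1.070e+07 kg·m².
ω_f = I_p ω_i / I_f = (9.820e+06)(0.0378) / 1.070e+07 = 0.03468 rad/s.
KE_i = ½(9.820e+06)(0.03780 rad/s)² = 7016 J; KE_f = ½(1.070e+07)(0.03468)² = 6436 J.
Fraction lost = 0.08265.

fraction ≈ 0.0827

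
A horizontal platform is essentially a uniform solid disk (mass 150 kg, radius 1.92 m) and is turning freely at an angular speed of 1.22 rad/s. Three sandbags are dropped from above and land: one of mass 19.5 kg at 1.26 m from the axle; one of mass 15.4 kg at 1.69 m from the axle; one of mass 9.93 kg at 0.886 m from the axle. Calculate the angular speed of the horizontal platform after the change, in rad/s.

No external torque acts about the axle; L_before = L_after.
I_p = ½(150)(1.92)² = 276.5 kg·m².
Added inertia Σmr² = (19.5)(1.26)² + (15.4)(1.69)² + (9.93)(0.886)² = 82.74 kg·m²; I_f = 276.5 + 82.74 = 359.2 kg·m².
ω_f = I_p ω_i / I_f = (276.5)(1.22) / 359.2 = 0.9390 rad/s.

ω_f ≈ 0.939 rad/s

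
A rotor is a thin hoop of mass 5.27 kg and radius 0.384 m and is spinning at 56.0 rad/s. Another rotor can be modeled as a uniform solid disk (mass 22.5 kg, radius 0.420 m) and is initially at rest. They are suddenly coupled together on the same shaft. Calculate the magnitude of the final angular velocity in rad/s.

The coupling torques are internal; angular momentum about the shared axis is conserved.
Moments of inertia: I_A = (5.27)(0.384)² = 0.7771 kg·m²; I_B = ½(22.5)(0.420)² = 1.984 kg·m².
Taking A's sense as positive: L = (0.7771)(56.0) = 43.52 kg·m²·rad/s.
Combined I = 0.7771 + 1.984 = 2.762 kg·m².
ω_f = L / I = 43.52 / 2.762 = 15.76 rad/s.

|ω_f| ≈ 15.8 rad/s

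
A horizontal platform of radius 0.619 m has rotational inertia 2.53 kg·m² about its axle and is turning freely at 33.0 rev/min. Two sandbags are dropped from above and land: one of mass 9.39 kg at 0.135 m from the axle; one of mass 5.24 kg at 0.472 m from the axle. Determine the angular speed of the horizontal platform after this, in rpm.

No external torque acts about the axle; L_before = L_after.
Added inertia Σmr² = (9.39)(0.135)² + (5.24)(0.472)² = 1.339 kg·m²; I_f = 2.530 + 1.339 = 3.869 kg·m².
ω_f = I_p ω_i / I_f = (2.530)(33.0) / 3.869 = 21.58 rpm.

ω_f ≈ 21.6 rpm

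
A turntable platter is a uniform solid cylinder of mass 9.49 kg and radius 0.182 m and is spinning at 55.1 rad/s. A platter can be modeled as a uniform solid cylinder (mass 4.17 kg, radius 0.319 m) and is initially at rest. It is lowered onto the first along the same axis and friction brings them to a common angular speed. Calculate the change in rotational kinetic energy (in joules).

ΔKE ≈ -137 J

The coupling torques are internal; angular momentum about the shared axis is conserved.
Moments of inertia: I_A = ½(9.49)(0.182)² = 0.1572 kg·m²; I_B = ½(4.17)(0.319)² = 0.2122 kg·m².
Taking A's sense as positive: L = (0.1572)(55.1) = 8.660 kg·m²·rad/s.
Combined I = 0.1572 + 0.2122 = 0.3693 kg·m².
ω_f = L / I = 8.660 / 0.3693 = 23.45 rad/s.
KE_i = ½ΣIω² = 238.6 J; KE_f = ½(0.3693)(23.45)² = 101.5 J.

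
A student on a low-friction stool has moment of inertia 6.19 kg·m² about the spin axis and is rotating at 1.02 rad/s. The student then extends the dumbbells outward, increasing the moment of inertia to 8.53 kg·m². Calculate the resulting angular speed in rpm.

Angular momentum about the spin axis is conserved since the torque about it is zero.
ω₂ = I₁ω₁ / I₂ = (6.190)(1.02 rad/s) / (8.530) = 0.7402 rad/s = 7.068 rpm.

ω₂ ≈ 7.07 rpm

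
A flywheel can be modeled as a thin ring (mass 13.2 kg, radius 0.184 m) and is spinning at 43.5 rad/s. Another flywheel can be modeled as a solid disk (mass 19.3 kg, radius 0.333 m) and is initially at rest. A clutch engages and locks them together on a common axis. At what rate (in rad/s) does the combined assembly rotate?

|ω_f| ≈ 12.8 rad/s

No external torque acts about the common axis, so total angular momentum is conserved.
Moments of inertia: I_A = (13.2)(0.184)² = 0.4469 kg·m²; I_B = ½(19.3)(0.333)² = 1.070 kg·m².
Taking A's sense as positive: L = (0.4469)(43.5) = 19.44 kg·m²·rad/s.
Combined I = 0.4469 + 1.070 = 1.517 kg·m².
ω_f = L / I = 19.44 / 1.517 = 12.82 rad/s.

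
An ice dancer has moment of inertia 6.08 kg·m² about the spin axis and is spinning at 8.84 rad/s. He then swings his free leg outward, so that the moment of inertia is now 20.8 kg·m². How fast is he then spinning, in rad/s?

ω₂ ≈ 2.58 rad/s

With no external torque about the axis, L is conserved: I₁ω₁ = I₂ω₂.
ω₂ = I₁ω₁ / I₂ = (6.080)(8.84 rad/s) / (20.80) = 2.584 rad/s.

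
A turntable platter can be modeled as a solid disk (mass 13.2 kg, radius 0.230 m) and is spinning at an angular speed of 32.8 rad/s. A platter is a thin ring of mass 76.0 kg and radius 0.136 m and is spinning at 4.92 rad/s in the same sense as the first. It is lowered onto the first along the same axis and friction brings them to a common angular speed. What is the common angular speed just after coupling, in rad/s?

No external torque acts about the common axis, so total angular momentum is conserved.
Moments of inertia: I_A = ½(13.2)(0.230)² = 0.3491 kg·m²; I_B = (76.0)(0.136)² = 1.406 kg·m².
Taking A's sense as positive: L = (0.3491)(32.8) + (1.406)(4.92) = 18.37 kg·m²·rad/s.
Combined I = 0.3491 + 1.406 = 1.755 kg·m².
ω_f = L / I = 18.37 / 1.755 = 10.47 rad/s.

|ω_f| ≈ 10.5 rad/s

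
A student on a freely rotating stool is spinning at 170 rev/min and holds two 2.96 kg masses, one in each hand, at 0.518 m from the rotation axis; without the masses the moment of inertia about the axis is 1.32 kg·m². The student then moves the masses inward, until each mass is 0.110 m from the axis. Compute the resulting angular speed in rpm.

ω₂ ≈ 355 rpm

Angular momentum about the spin axis is conserved since the torque about it is zero.
I₁ = 1.32 + 2(2.96)(0.518)² = 2.908 kg·m²; I₂ = 1.32 + 2(2.96)(0.110)² = 1.392 kg·m².
ω₂ = I₁ω₁ / I₂ = (2.908)(170 rpm) / (1.392) = 355.3 rpm.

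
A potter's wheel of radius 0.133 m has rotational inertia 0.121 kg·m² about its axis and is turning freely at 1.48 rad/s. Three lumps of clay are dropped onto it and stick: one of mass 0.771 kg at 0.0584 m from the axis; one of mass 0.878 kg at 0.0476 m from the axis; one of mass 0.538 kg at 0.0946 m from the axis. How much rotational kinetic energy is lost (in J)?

The added mass arrives with no angular momentum about the axis, and any external torque about the axis is negligible, so the system's angular momentum is conserved.
Added inertia Σmr² = (0.771)(0.0584)² + (0.878)(0.0476)² + (0.538)(0.0946)² = 0.009434 kg·m²; I_f = 0.1210 + 0.009434 = 0.1304 kg·m².
ω_f = I_p ω_i / I_f = (0.1210)(1.48) / 0.1304 = 1.373 rad/s.
KE_i = ½(0.1210)(1.480 rad/s)² = 0.1325 J; KE_f = ½(0.1304)(1.373)² = 0.1229 J.

energy lost ≈ 0.00958 J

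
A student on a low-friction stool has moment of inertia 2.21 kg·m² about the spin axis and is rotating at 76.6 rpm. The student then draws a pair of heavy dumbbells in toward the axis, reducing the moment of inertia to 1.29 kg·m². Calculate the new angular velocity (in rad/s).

Angular momentum about the spin axis is conserved since the torque about it is zero.
ω₂ = I₁ω₁ / I₂ = (2.210)(76.6 rpm) / (1.290) = 131.2 rpm = 13.74 rad/s.

ω₂ ≈ 13.7 rad/s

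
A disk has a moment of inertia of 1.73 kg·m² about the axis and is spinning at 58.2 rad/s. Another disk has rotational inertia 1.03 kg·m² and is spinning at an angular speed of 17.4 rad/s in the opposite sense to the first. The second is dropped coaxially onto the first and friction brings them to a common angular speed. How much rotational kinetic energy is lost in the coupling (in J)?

ΔKE lost ≈ 1840 J

No external torque acts about the common axis, so total angular momentum is conserved.
Taking A's sense as positive: L = (1.730)(58.2) − (1.030)(17.4) = 82.76 kg·m²·rad/s.
Combined I = 1.730 + 1.030 = 2.760 kg·m².
ω_f = L / I = 82.76 / 2.760 = 29.99 rad/s.
KE_i = ½ΣIω² = 3086 J; KE_f = ½(2.760)(29.99)² = 1241 J.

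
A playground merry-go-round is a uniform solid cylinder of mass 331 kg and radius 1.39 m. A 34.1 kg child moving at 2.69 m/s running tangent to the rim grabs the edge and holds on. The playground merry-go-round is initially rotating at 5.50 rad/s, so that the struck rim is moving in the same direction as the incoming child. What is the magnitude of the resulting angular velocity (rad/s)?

The axle reaction passes through the axle and exerts no torque about it; angular momentum about the axle is conserved through the impact.
I_p = ½(331)(1.39)² = 319.8 kg·m². Taking the sense of the child's angular momentum as positive, L_{child} = m v R = (34.1)(2.69)(1.39) = 127.5 kg·m²/s.
L_i = +I_p ω_p + m v R = +(319.8)(5.50) + 127.5 = 1886 kg·m²/s.
After sticking, I_f = I_p + m R² = 319.8 + (34.1)(1.39)² = 385.6 kg·m².
ω_f = L_i / I_f = 1886 / 385.6 = 4.891 rad/s.

|ω_f| ≈ 4.89 rad/s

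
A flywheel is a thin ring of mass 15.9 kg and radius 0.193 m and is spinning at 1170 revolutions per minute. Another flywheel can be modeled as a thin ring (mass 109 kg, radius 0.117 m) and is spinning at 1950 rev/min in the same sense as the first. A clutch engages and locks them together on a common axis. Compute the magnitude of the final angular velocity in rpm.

|ω_f| ≈ 1730 rpm

The coupling torques are internal; angular momentum about the shared axis is conserved.
Moments of inertia: I_A = (15.9)(0.193)² = 0.5923 kg·m²; I_B = (109)(0.117)² = 1.492 kg·m².
Taking A's sense as positive: L = (0.5923)(1170) + (1.492)(1950) = 3603 kg·m²·rpm.
Combined I = 0.5923 + 1.492 = 2.084 kg·m².
ω_f = L / I = 3603 / 2.084 = 1728 rpm.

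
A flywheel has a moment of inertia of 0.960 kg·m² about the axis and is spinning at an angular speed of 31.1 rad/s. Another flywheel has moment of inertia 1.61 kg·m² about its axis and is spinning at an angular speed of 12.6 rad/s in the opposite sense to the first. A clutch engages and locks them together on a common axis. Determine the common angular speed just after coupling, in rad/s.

|ω_f| ≈ 3.72 rad/s

The coupling torques are internal; angular momentum about the shared axis is conserved.
Taking A's sense as positive: L = (0.9600)(31.1) − (1.610)(12.6) = 9.570 kg·m²·rad/s.
Combined I = 0.9600 + 1.610 = 2.570 kg·m².
ω_f = L / I = 9.570 / 2.570 = 3.724 rad/s.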